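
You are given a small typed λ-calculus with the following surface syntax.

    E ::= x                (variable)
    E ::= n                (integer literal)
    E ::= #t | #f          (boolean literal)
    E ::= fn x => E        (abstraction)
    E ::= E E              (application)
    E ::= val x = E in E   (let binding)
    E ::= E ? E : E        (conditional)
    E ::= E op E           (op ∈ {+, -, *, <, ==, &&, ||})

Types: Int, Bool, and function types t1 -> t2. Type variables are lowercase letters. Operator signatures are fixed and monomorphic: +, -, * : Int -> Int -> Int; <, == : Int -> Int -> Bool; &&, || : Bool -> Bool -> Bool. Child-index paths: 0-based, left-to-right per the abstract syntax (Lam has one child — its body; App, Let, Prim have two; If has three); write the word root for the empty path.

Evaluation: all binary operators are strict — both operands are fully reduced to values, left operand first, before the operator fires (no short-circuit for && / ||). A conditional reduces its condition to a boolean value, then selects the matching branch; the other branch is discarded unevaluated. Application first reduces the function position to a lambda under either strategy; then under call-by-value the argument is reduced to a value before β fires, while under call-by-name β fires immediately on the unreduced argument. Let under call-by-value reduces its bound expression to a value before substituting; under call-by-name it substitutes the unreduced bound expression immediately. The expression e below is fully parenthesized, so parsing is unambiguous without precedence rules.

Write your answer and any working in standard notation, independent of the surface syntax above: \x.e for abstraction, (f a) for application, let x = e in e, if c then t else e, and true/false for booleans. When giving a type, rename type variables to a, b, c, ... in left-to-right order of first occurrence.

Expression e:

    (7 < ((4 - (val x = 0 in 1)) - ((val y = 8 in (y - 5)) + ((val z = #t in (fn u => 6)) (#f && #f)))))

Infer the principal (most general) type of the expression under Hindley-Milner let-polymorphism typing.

Answer: Bool

Trace:
  unify Int ~ Int
  unify Int ~ Int
let x : Int
  unify Int ~ Int
  unify Int ~ Int
let y : Int
y : Int
  unify Int ~ Int
  unify Int ~ Int
  unify Int ~ Int
let z : Bool
\u._ : a -> Int
  unify Bool ~ Bool
  unify Bool ~ Bool
  unify a -> Int ~ Bool -> b
  unify a ~ Bool
  unify Int ~ b
_ _ : Int
  unify Int ~ Int
  unify Int ~ Int
  unify Int ~ Int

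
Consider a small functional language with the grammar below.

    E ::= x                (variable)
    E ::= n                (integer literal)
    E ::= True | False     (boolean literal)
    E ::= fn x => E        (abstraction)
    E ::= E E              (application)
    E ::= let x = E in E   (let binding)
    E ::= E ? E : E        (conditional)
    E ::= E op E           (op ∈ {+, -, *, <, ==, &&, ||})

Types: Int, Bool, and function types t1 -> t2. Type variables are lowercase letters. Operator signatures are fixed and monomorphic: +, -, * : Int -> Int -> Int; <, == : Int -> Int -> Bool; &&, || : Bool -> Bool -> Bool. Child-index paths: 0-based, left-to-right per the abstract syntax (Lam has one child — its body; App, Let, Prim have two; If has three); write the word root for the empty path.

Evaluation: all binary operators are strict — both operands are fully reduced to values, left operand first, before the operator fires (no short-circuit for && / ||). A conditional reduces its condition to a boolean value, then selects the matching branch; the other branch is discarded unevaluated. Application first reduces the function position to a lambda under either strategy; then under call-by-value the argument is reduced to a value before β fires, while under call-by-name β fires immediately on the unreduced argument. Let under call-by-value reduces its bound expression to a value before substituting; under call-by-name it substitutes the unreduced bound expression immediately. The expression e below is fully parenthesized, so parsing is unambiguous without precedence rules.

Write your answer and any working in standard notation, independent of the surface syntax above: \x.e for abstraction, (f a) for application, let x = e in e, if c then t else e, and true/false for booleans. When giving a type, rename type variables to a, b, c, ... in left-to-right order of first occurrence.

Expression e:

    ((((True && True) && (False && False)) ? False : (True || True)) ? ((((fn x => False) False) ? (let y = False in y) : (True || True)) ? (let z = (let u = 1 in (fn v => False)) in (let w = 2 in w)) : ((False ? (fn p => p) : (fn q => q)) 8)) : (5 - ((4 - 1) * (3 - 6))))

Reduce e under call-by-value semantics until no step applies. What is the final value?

Answer: 2

Working:
step 0: (if (if ((true && true) && (false && false)) then false else (true || true)) then (if (if ((\x.false) false) then (let y = false in y) else (true || true)) then (let z = (let u = 1 in (\v.false)) in (let w = 2 in w)) else ((if false then (\p.p) else (\q.q)) 8)) else (5 - ((4 - 1) * (3 - 6))))
step 1: [delta@0.0.0] (if (if (true && (false && false)) then false else (true || true)) then (if (if ((\x.false) false) then (let y = false in y) else (true || true)) then (let z = (let u = 1 in (\v.false)) in (let w = 2 in w)) else ((if false then (\p.p) else (\q.q)) 8)) else (5 - ((4 - 1) * (3 - 6))))
step 2: [delta@0.0.1] (if (if (true && false) then false else (true || true)) then (if (if ((\x.false) false) then (let y = false in y) else (true || true)) then (let z = (let u = 1 in (\v.false)) in (let w = 2 in w)) else ((if false then (\p.p) else (\q.q)) 8)) else (5 - ((4 - 1) * (3 - 6))))
step 3: [delta@0.0] (if (if false then false else (true || true)) then (if (if ((\x.false) false) then (let y = false in y) else (true || true)) then (let z = (let u = 1 in (\v.false)) in (let w = 2 in w)) else ((if false then (\p.p) else (\q.q)) 8)) else (5 - ((4 - 1) * (3 - 6))))
step 4: [if@0] (if (true || true) then (if (if ((\x.false) false) then (let y = false in y) else (true || true)) then (let z = (let u = 1 in (\v.false)) in (let w = 2 in w)) else ((if false then (\p.p) else (\q.q)) 8)) else (5 - ((4 - 1) * (3 - 6))))
step 5: [delta@0] (if true then (if (if ((\x.false) false) then (let y = false in y) else (true || true)) then (let z = (let u = 1 in (\v.false)) in (let w = 2 in w)) else ((if false then (\p.p) else (\q.q)) 8)) else (5 - ((4 - 1) * (3 - 6))))
step 6: [if@root] (if (if ((\x.false) false) then (let y = false in y) else (true || true)) then (let z = (let u = 1 in (\v.false)) in (let w = 2 in w)) else ((if false then (\p.p) else (\q.q)) 8))
step 7: [beta@0.0] (if (if false then (let y = false in y) else (true || true)) then (let z = (let u = 1 in (\v.false)) in (let w = 2 in w)) else ((if false then (\p.p) else (\q.q)) 8))
step 8: [if@0] (if (true || true) then (let z = (let u = 1 in (\v.false)) in (let w = 2 in w)) else ((if false then (\p.p) else (\q.q)) 8))
step 9: [delta@0] (if true then (let z = (let u = 1 in (\v.false)) in (let w = 2 in w)) else ((if false then (\p.p) else (\q.q)) 8))
step 10: [if@root] (let z = (let u = 1 in (\v.false)) in (let w = 2 in w))
step 11: [let@0] (let z = (\v.false) in (let w = 2 in w))
step 12: [let@root] (let w = 2 in w)
step 13: [let@root] 2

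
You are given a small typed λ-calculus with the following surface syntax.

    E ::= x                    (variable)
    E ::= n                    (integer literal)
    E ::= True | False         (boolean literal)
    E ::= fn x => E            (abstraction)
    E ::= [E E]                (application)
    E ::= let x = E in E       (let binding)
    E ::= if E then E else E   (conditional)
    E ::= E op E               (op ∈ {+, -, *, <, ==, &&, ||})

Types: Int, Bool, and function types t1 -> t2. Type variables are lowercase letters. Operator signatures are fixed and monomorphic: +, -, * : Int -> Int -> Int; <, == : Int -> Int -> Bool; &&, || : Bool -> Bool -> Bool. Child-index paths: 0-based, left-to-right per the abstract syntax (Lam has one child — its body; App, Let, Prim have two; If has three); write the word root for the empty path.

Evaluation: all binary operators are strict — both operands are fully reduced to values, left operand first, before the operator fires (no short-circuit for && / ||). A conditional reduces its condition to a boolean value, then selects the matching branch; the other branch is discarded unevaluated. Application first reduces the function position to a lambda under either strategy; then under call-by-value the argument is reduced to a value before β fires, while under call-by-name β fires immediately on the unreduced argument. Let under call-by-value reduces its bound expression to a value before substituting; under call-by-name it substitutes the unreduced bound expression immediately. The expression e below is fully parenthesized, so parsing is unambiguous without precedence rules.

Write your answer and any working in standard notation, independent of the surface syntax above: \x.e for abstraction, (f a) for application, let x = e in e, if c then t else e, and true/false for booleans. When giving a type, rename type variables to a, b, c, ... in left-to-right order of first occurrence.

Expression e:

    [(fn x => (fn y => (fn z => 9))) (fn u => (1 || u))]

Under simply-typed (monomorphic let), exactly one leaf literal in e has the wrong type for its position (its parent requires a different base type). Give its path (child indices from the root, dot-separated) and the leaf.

Answer: 1.0.0 : 1

Working:
\z._ : c -> Int
\y._ : b -> c -> Int
\x._ : a -> b -> c -> Int
  unify Int ~ Bool
  FAIL: mismatch Int ~ Bool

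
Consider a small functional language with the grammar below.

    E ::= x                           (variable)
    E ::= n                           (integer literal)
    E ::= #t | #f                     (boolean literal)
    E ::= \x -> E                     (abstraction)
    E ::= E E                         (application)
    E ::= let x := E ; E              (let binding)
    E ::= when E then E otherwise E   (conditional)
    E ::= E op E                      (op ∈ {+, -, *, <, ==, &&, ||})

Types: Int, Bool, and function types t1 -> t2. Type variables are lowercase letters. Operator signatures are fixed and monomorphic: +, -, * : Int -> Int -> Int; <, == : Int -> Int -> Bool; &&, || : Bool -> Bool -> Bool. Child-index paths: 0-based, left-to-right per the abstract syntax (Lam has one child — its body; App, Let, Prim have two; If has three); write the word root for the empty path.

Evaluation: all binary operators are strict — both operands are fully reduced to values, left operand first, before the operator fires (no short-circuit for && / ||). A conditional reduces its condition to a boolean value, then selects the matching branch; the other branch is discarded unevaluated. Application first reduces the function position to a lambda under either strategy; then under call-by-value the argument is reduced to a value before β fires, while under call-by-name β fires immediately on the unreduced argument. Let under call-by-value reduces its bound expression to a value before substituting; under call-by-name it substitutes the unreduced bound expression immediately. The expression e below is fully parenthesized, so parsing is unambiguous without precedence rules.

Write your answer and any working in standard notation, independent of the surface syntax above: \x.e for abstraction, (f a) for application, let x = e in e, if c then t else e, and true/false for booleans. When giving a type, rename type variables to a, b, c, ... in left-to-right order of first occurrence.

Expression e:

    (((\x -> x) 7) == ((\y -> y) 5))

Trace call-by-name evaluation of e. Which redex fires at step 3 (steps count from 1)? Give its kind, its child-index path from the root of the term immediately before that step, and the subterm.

Trace:
step 0: (((\x.x) 7) == ((\y.y) 5))
step 1: [beta@0] (7 == ((\y.y) 5))
step 2: [beta@1] (7 == 5)
step 3: [delta@root] false

Answer: delta at root : (7 == 5)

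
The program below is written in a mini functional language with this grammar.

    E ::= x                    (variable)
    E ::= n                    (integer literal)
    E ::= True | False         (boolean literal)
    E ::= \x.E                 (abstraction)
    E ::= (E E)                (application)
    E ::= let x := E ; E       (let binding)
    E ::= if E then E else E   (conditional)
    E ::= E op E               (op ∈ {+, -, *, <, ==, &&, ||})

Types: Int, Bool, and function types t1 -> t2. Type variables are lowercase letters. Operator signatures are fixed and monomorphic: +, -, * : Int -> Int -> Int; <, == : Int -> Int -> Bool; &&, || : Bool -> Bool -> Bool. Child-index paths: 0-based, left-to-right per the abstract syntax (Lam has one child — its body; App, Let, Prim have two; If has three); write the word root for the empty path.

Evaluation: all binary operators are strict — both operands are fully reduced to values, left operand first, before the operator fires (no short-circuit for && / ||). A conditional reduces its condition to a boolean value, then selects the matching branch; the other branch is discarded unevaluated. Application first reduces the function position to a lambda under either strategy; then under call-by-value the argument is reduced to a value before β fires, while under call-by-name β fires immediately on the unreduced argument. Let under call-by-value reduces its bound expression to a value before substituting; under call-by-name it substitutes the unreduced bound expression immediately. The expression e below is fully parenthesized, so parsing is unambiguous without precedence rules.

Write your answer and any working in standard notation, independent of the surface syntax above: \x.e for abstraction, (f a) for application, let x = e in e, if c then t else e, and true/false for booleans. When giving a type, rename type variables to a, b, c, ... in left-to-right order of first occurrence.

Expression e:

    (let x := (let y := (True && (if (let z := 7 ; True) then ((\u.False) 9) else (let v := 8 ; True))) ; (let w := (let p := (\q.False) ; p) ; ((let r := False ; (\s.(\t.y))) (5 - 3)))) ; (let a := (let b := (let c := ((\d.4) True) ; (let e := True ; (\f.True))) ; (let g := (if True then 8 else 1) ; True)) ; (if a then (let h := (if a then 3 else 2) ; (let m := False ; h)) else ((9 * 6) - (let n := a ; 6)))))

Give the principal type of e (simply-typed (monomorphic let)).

Answer: Int

Trace:
  unify Bool ~ Bool
let z : Int
  unify Bool ~ Bool
\u._ : a -> Bool
  unify a -> Bool ~ Int -> b
  unify a ~ Int
  unify Bool ~ b
_ _ : Bool
let v : Int
  unify Bool ~ Bool
  unify Bool ~ Bool
let y : Bool
\q._ : c -> Bool
let p : c -> Bool
p : c -> Bool
let w : c -> Bool
let r : Bool
y : Bool
\t._ : e -> Bool
\s._ : d -> e -> Bool
  unify Int ~ Int
  unify Int ~ Int
  unify d -> e -> Bool ~ Int -> f
  unify d ~ Int
  unify e -> Bool ~ f
_ _ : e -> Bool
let x : e -> Bool
\d._ : g -> Int
  unify g -> Int ~ Bool -> h
  unify g ~ Bool
  unify Int ~ h
_ _ : Int
let c : Int
let e : Bool
\f._ : i -> Bool
let b : i -> Bool
  unify Bool ~ Bool
  unify Int ~ Int
let g : Int
let a : Bool
a : Bool
  unify Bool ~ Bool
a : Bool
  unify Bool ~ Bool
  unify Int ~ Int
let h : Int
let m : Bool
h : Int
  unify Int ~ Int
  unify Int ~ Int
  unify Int ~ Int
a : Bool
let n : Bool
  unify Int ~ Int
  unify Int ~ Int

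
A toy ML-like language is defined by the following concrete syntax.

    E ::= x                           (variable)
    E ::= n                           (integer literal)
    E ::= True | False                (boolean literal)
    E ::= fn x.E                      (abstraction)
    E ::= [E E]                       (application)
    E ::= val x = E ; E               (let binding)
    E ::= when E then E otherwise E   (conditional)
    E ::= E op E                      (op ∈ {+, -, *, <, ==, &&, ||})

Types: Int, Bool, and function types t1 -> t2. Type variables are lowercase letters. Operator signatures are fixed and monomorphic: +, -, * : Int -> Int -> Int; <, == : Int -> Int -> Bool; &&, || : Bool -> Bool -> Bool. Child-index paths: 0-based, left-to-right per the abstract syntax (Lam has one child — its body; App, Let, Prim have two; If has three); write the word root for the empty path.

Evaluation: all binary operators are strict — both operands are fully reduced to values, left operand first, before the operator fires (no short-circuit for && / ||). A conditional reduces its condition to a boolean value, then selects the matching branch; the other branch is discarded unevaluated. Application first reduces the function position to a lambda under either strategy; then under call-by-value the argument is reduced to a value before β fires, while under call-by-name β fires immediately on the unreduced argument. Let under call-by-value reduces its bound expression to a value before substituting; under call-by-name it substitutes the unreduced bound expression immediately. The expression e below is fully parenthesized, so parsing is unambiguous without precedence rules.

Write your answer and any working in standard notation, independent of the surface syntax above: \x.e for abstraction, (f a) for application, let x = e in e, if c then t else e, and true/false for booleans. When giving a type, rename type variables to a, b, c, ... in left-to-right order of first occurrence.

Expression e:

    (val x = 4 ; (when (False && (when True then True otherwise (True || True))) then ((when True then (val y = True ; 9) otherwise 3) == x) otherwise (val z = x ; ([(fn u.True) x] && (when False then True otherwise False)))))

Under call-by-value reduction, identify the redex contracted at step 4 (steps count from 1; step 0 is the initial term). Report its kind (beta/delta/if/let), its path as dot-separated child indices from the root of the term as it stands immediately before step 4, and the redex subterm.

Working:
step 0: (let x = 4 in (if (false && (if true then true else (true || true))) then ((if true then (let y = true in 9) else 3) == x) else (let z = x in (((\u.true) x) && (if false then true else false)))))
step 1: [let@root] (if (false && (if true then true else (true || true))) then ((if true then (let y = true in 9) else 3) == 4) else (let z = 4 in (((\u.true) 4) && (if false then true else false))))
step 2: [if@0.1] (if (false && true) then ((if true then (let y = true in 9) else 3) == 4) else (let z = 4 in (((\u.true) 4) && (if false then true else false))))
step 3: [delta@0] (if false then ((if true then (let y = true in 9) else 3) == 4) else (let z = 4 in (((\u.true) 4) && (if false then true else false))))
step 4: [if@root] (let z = 4 in (((\u.true) 4) && (if false then true else false)))

Answer: if at root : (if false then ((if true then (let y = true in 9) else 3) == 4) else (let z = 4 in (((\u.true) 4) && (if false then true else false))))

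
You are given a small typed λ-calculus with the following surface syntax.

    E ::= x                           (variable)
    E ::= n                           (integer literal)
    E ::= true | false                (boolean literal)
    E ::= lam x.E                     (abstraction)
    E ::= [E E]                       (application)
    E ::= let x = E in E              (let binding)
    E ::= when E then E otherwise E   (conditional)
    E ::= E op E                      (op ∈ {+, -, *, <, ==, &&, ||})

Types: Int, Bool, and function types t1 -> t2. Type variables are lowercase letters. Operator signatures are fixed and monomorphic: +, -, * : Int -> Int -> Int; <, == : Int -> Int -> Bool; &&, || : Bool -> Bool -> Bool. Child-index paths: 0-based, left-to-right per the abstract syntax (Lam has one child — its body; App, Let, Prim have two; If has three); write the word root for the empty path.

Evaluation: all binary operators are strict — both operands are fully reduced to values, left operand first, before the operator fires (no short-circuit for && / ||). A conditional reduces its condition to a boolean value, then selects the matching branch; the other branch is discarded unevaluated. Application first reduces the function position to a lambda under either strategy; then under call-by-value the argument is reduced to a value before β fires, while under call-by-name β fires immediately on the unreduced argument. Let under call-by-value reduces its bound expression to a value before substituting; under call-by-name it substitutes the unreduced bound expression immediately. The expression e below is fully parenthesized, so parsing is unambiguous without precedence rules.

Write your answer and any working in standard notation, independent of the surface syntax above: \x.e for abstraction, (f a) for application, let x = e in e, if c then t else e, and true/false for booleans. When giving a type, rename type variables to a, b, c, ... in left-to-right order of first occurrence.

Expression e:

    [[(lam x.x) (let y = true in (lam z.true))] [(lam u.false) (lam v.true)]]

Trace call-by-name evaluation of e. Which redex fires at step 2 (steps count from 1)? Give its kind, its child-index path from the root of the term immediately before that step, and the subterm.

Working:
step 0: (((\x.x) (let y = true in (\z.true))) ((\u.false) (\v.true)))
step 1: [beta@0] ((let y = true in (\z.true)) ((\u.false) (\v.true)))
step 2: [let@0] ((\z.true) ((\u.false) (\v.true)))

Answer: let at 0 : (let y = true in (\z.true))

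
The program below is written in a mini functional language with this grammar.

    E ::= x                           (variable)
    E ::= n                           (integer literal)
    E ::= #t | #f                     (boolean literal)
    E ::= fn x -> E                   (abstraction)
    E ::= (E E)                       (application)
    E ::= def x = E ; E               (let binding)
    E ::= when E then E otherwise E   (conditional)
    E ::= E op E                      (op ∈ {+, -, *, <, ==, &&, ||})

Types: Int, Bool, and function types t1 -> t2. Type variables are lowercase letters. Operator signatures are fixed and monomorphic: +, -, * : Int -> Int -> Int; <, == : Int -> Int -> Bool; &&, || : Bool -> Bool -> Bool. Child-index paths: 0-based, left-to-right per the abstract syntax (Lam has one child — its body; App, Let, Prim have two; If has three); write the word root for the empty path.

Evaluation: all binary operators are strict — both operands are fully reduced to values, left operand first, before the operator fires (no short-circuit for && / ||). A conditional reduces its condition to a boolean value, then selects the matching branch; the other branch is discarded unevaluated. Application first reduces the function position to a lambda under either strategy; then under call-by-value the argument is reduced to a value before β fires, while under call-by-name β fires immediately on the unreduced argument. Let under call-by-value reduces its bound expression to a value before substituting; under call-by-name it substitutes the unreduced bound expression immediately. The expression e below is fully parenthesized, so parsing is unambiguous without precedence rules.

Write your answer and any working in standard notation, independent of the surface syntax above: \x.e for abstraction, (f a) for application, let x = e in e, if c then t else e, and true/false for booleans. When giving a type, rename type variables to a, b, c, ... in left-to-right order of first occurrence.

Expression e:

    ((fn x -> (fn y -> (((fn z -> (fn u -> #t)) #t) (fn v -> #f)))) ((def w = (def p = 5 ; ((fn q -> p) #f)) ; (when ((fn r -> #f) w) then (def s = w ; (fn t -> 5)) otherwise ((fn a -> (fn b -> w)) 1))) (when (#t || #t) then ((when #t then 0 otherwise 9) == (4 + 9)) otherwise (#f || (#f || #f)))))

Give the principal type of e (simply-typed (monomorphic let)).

Trace:
\u._ : d -> Bool
\z._ : c -> d -> Bool
  unify c -> d -> Bool ~ Bool -> e
  unify c ~ Bool
  unify d -> Bool ~ e
_ _ : d -> Bool
\v._ : f -> Bool
  unify d -> Bool ~ (f -> Bool) -> g
  unify d ~ f -> Bool
  unify Bool ~ g
_ _ : Bool
\y._ : b -> Bool
\x._ : a -> b -> Bool
let p : Int
p : Int
\q._ : h -> Int
  unify h -> Int ~ Bool -> i
  unify h ~ Bool
  unify Int ~ i
_ _ : Int
let w : Int
\r._ : j -> Bool
w : Int
  unify j -> Bool ~ Int -> k
  unify j ~ Int
  unify Bool ~ k
_ _ : Bool
  unify Bool ~ Bool
w : Int
let s : Int
\t._ : l -> Int
w : Int
\b._ : n -> Int
\a._ : m -> n -> Int
  unify m -> n -> Int ~ Int -> o
  unify m ~ Int
  unify n -> Int ~ o
_ _ : n -> Int
  unify l -> Int ~ n -> Int
  unify l ~ n
  unify Int ~ Int
  unify Bool ~ Bool
  unify Bool ~ Bool
  unify Bool ~ Bool
  unify Bool ~ Bool
  unify Int ~ Int
  unify Int ~ Int
  unify Int ~ Int
  unify Int ~ Int
  unify Int ~ Int
  unify Bool ~ Bool
  unify Bool ~ Bool
  unify Bool ~ Bool
  unify Bool ~ Bool
  unify Bool ~ Bool
  unify n -> Int ~ Bool -> p
  unify n ~ Bool
  unify Int ~ p
_ _ : Int
  unify a -> b -> Bool ~ Int -> q
  unify a ~ Int
  unify b -> Bool ~ q
_ _ : b -> Bool

Answer: a -> Bool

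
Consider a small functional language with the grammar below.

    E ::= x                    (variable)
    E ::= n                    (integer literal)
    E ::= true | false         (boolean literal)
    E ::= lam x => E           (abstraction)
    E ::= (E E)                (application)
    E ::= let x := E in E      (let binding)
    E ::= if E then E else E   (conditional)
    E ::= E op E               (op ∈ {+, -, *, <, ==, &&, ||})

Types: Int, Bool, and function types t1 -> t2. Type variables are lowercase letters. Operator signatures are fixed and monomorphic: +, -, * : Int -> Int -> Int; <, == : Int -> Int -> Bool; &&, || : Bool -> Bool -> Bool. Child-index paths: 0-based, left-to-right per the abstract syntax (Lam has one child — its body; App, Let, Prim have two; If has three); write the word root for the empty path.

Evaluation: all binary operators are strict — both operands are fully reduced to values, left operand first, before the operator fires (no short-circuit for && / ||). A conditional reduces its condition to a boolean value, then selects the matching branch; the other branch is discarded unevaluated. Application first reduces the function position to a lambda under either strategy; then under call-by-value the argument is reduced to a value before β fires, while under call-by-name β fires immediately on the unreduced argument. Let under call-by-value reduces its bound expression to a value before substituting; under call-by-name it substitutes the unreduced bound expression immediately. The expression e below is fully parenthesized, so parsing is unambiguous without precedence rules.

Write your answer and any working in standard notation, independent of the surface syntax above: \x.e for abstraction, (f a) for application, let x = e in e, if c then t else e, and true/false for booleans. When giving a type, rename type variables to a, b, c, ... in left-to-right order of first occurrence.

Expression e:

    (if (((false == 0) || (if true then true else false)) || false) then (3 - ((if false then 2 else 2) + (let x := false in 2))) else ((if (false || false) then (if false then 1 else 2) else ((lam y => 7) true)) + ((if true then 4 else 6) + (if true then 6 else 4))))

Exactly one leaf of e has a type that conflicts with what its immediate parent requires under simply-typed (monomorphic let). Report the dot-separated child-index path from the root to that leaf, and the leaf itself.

Answer: 0.0.0.0 : false

Working:
  unify Bool ~ Int
  FAIL: mismatch Bool ~ Int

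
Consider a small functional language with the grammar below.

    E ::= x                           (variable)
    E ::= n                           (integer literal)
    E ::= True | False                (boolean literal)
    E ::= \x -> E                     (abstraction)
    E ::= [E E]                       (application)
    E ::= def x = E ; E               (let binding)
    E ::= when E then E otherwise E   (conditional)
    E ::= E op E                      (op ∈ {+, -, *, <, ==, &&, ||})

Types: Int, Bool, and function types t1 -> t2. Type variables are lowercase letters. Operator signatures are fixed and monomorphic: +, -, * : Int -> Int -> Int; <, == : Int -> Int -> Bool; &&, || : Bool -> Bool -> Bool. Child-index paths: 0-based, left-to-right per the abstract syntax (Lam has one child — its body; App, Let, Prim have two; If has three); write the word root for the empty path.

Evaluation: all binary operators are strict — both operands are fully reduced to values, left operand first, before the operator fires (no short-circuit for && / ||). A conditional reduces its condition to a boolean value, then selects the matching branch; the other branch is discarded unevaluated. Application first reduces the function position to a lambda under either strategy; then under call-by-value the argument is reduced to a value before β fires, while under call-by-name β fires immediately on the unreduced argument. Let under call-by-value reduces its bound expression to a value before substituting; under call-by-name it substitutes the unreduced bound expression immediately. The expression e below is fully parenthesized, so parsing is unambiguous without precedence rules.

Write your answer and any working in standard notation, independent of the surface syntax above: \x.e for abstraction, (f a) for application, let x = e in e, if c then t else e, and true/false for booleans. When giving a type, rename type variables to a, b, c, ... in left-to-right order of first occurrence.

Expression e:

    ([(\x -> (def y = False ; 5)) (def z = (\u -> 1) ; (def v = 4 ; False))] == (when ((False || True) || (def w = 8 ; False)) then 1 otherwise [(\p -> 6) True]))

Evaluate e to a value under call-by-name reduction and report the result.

Working:
step 0: (((\x.(let y = false in 5)) (let z = (\u.1) in (let v = 4 in false))) == (if ((false || true) || (let w = 8 in false)) then 1 else ((\p.6) true)))
step 1: [beta@0] ((let y = false in 5) == (if ((false || true) || (let w = 8 in false)) then 1 else ((\p.6) true)))
step 2: [let@0] (5 == (if ((false || true) || (let w = 8 in false)) then 1 else ((\p.6) true)))
step 3: [delta@1.0.0] (5 == (if (true || (let w = 8 in false)) then 1 else ((\p.6) true)))
step 4: [let@1.0.1] (5 == (if (true || false) then 1 else ((\p.6) true)))
step 5: [delta@1.0] (5 == (if true then 1 else ((\p.6) true)))
step 6: [if@1] (5 == 1)
step 7: [delta@root] false

Answer: false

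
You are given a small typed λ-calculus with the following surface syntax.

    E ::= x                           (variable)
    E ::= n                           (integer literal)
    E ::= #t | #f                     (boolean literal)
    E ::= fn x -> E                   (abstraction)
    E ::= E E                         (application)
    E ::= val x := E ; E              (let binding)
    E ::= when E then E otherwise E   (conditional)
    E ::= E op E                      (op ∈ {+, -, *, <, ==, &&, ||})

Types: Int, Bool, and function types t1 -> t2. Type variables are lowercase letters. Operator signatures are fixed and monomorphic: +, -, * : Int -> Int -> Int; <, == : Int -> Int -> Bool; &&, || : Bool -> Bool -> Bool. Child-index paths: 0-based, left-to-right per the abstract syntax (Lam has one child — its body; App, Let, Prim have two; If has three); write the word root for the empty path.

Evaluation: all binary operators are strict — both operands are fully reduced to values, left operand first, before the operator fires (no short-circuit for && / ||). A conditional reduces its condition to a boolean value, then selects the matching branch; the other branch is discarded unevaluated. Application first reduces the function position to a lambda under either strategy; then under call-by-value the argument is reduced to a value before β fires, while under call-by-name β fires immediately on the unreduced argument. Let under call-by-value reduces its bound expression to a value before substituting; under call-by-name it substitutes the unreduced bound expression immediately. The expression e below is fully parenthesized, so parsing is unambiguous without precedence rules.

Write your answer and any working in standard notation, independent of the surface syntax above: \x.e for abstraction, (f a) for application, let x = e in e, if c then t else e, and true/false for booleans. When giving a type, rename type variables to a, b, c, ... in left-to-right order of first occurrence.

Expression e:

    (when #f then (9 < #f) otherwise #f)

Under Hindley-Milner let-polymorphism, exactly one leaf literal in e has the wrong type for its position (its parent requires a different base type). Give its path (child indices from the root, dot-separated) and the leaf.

Working:
  unify Bool ~ Bool
  unify Int ~ Int
  unify Bool ~ Int
  FAIL: mismatch Bool ~ Int

Answer: 1.1 : false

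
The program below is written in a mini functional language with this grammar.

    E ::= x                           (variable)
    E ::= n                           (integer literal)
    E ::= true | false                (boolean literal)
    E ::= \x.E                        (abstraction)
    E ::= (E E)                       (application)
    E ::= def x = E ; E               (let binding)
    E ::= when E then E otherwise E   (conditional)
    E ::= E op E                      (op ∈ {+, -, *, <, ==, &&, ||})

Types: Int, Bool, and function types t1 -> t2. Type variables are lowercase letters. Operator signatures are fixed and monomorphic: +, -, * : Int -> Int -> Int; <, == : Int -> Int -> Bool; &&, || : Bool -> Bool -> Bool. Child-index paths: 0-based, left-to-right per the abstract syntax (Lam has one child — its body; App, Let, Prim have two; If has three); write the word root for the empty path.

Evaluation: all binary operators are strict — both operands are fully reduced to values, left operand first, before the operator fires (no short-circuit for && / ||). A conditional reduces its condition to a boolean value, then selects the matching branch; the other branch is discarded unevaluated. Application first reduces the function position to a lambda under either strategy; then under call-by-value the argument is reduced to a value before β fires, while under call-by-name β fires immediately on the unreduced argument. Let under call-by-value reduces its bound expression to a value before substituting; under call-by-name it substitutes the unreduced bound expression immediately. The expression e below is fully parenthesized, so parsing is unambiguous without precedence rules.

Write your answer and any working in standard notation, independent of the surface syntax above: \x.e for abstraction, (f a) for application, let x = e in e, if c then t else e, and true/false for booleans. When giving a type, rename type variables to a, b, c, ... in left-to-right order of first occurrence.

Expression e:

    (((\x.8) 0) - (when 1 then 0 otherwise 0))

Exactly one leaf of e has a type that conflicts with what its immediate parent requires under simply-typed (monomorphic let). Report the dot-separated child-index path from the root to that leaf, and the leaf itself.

Answer: 1.0 : 1

Working:
\x._ : a -> Int
  unify a -> Int ~ Int -> b
  unify a ~ Int
  unify Int ~ b
_ _ : Int
  unify Int ~ Int
  unify Int ~ Bool
  FAIL: mismatch Int ~ Bool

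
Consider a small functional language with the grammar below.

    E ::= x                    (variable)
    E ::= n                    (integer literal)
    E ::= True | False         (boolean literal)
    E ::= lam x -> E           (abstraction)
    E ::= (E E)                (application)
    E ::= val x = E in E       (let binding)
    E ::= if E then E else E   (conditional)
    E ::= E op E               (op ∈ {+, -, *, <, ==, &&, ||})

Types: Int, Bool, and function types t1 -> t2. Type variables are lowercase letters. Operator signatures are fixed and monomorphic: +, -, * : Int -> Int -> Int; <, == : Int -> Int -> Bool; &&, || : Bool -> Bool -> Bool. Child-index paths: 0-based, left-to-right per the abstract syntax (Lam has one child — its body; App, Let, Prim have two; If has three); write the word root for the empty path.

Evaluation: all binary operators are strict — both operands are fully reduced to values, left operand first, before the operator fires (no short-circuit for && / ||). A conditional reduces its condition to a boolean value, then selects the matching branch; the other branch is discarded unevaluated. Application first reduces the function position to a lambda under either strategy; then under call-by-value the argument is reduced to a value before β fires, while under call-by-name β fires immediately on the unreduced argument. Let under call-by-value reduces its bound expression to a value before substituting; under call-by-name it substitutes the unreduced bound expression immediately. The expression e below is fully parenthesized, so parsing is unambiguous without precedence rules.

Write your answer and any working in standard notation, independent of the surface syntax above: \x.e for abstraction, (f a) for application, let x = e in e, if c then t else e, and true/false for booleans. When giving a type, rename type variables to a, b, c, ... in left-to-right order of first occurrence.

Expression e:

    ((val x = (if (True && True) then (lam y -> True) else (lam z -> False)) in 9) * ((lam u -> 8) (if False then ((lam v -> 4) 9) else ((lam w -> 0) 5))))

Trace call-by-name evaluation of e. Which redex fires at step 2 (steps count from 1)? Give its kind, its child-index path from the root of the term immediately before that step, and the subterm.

Answer: beta at 1 : ((\u.8) (if false then ((\v.4) 9) else ((\w.0) 5)))

Working:
step 0: ((let x = (if (true && true) then (\y.true) else (\z.false)) in 9) * ((\u.8) (if false then ((\v.4) 9) else ((\w.0) 5))))
step 1: [let@0] (9 * ((\u.8) (if false then ((\v.4) 9) else ((\w.0) 5))))
step 2: [beta@1] (9 * 8)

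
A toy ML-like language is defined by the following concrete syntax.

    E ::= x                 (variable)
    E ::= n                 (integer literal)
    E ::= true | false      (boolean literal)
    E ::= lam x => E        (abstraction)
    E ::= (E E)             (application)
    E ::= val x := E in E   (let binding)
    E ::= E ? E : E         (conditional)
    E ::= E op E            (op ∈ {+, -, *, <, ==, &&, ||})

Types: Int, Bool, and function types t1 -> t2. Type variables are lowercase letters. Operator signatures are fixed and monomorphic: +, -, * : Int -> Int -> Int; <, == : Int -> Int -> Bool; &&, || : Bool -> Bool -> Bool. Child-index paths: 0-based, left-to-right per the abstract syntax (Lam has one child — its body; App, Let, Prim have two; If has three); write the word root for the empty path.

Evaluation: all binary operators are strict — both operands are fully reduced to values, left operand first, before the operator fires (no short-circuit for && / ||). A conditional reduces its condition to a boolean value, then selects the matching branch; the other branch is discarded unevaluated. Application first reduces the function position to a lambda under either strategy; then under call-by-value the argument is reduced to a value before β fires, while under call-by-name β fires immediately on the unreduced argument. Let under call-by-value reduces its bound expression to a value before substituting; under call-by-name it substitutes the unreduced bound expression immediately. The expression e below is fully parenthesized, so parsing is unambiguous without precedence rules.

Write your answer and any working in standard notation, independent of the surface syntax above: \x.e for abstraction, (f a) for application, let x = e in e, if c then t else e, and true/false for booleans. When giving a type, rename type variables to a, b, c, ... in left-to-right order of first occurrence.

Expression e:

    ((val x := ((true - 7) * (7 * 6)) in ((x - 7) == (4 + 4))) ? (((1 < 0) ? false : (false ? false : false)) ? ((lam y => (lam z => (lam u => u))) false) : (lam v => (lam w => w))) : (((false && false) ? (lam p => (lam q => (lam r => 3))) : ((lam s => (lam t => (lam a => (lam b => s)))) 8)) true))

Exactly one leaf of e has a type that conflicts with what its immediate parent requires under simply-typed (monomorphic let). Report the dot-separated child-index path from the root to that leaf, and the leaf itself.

Answer: 0.0.0.0 : true

Derivation:
  unify Bool ~ Int
  FAIL: mismatch Bool ~ Int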